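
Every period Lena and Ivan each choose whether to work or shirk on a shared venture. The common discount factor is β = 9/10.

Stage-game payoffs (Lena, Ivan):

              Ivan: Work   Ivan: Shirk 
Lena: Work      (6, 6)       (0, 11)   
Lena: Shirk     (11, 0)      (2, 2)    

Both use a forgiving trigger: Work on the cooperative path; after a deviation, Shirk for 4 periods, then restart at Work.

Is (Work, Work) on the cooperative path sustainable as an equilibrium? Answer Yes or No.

Yes

IC: β+…+β^4 ≥ (11−6)/(6−2) = 5/4.
At β = 9/10: partial sum = 3.0951 ≥ 1.2500. Cooperation sustainable.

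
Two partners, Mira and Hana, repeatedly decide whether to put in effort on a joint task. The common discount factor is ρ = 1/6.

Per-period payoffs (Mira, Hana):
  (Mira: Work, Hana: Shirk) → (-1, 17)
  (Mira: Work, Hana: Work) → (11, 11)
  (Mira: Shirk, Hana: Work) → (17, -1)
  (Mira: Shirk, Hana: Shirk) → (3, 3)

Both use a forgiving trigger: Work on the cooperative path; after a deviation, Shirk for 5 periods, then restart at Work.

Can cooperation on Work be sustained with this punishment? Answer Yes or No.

A one-shot deviation gives 17 now, then 3 for 5 periods, then back to 11.
Gain from deviating: (17−11) today; loss: (11−3) in each of the next 5 periods.
No-deviation condition: (11−3)(ρ+…+ρ^5) ≥ 17−11, i.e. ρ+…+ρ^5 ≥ 3/4.
At ρ = 1/6: ρ+…+ρ^5 = 0.2000 < 0.7500.
So cooperation is not sustainable.

No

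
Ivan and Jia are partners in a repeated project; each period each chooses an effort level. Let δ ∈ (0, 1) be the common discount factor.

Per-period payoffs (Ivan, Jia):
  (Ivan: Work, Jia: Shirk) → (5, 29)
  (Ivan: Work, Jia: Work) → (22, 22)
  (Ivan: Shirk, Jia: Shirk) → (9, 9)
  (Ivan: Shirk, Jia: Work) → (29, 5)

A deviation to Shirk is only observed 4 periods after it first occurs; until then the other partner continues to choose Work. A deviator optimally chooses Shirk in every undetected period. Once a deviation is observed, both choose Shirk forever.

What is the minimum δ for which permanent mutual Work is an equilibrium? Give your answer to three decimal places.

0.769

Deviating for the 4 undetected periods gains 29−22 = 7 per period over cooperation, then loses 22−9 = 13 per period forever once punishment starts.
Gain: 7(1 + δ + … + δ^3); loss: 13·δ^4/(1−δ).
No profitable deviation ⇔ 7(1−δ^4) ≤ 13·δ^4, i.e. δ^4 ≥ 7/(7+13) = 7/20.
Hence δ ≥ (7/20)^(1/4) ≈ 0.769.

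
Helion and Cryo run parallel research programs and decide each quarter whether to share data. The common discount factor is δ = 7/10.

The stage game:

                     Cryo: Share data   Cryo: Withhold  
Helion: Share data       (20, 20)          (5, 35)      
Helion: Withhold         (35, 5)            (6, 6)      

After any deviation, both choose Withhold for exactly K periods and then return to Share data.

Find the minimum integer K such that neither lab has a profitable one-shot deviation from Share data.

Need Σ_{k=1}^{K} δ^k ≥ (35−20)/(20−6) = 1.0714 at δ = 7/10.
At K = 1 the sum is 0.7000 < 1.0714; at K = 2 it is 1.1900 ≥ 1.0714.
So the minimum punishment length is K = 2.

2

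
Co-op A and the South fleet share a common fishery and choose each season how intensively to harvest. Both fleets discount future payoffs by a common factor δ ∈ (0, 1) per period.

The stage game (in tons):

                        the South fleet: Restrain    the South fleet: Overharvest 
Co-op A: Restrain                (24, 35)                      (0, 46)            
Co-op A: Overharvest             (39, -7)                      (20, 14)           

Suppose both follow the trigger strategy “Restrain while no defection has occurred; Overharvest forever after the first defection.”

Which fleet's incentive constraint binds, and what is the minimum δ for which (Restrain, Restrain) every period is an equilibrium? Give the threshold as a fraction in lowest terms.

Co-op A; δ ≥ 15/19

For Co-op A: deviation gain 39−24 = 15, per-period punishment loss 24−20 = 4. IC gives δ ≥ 15/19.
For the South fleet: gain 11, loss 21 per period, so δ ≥ 11/32.
The tighter constraint is Co-op A's, so cooperation needs δ ≥ 15/19.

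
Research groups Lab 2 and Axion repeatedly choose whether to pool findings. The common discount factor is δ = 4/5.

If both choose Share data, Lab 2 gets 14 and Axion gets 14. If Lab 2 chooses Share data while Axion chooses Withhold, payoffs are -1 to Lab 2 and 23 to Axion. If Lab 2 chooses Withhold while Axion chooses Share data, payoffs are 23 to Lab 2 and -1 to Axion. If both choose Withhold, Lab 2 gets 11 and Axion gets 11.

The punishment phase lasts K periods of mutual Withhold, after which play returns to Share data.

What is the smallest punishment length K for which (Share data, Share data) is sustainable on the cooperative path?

Need Σ_{k=1}^{K} δ^k ≥ (23−14)/(14−11) = 3.0000 at δ = 4/5.
At K = 6 the sum is 2.9514 < 3.0000; at K = 7 it is 3.1611 ≥ 3.0000.
So the minimum punishment length is K = 7.

7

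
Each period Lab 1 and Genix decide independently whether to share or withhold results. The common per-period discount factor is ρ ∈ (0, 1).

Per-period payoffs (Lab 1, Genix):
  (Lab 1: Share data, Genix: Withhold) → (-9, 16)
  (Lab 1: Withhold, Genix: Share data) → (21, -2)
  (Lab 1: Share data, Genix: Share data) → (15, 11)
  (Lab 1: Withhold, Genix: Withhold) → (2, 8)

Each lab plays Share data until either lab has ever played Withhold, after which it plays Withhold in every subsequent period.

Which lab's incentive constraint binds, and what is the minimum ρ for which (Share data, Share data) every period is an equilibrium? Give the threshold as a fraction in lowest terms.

Genix; ρ ≥ 5/8

Lab 1: cooperation gives 15 each period; deviation gives 21 once then 2 forever.
  15/(1−ρ) ≥ 21 + 2ρ/(1−ρ) ⇒ ρ ≥ 6/19.
Genix: cooperation gives 11 each period; deviation gives 16 once then 8 forever.
  ρ ≥ 5/8.
Both must hold, so the binding constraint is Genix's: ρ ≥ 5/8.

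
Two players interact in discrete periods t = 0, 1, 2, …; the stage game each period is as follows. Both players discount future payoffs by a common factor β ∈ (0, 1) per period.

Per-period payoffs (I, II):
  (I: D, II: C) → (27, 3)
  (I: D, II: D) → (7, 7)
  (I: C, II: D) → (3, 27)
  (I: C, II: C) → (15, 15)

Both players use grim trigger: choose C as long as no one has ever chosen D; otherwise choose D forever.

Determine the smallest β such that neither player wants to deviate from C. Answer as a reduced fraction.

3/5

Cooperation forever yields 15 each period: 15/(1−β).
Deviating yields 27 once, then 7 forever: 27 + 7β/(1−β).
No profitable deviation requires 15/(1−β) ≥ 27 + 7β/(1−β).
Multiplying by (1−β): 15 ≥ 27(1−β) + 7β = 27 − 20β.
So 20β ≥ 12, i.e. β ≥ 12/20 = 3/5.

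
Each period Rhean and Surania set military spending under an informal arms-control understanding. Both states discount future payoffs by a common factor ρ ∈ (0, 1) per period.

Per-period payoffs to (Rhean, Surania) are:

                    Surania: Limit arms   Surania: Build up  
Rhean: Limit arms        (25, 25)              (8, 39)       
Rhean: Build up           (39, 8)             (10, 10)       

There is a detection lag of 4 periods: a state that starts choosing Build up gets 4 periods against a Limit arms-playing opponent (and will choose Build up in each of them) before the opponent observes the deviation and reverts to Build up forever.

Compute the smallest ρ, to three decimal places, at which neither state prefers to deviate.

Deviating for the 4 undetected periods gains 39−25 = 14 per period over cooperation, then loses 25−10 = 15 per period forever once punishment starts.
Gain: 14(1 + ρ + … + ρ^3); loss: 15·ρ^4/(1−ρ).
No profitable deviation ⇔ 14(1−ρ^4) ≤ 15·ρ^4, i.e. ρ^4 ≥ 14/(14+15) = 14/29.
Hence ρ ≥ (14/29)^(1/4) ≈ 0.834.

0.834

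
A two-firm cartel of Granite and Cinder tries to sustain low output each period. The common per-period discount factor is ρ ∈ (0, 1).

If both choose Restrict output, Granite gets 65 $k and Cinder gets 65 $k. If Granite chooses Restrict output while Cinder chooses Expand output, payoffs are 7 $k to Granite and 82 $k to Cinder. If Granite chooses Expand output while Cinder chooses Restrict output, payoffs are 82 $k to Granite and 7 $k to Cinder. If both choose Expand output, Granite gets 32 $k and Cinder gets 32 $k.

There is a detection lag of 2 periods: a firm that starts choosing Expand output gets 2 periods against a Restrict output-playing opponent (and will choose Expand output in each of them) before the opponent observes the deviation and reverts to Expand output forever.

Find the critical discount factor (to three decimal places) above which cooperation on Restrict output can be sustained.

0.583

Deviating for the 2 undetected periods gains 82−65 = 17 per period over cooperation, then loses 65−32 = 33 per period forever once punishment starts.
Gain: 17(1 + ρ + … + ρ^1); loss: 33·ρ^2/(1−ρ).
No profitable deviation ⇔ 17(1−ρ^2) ≤ 33·ρ^2, i.e. ρ^2 ≥ 17/(17+33) = 17/50.
Hence ρ ≥ (17/50)^(1/2) ≈ 0.583.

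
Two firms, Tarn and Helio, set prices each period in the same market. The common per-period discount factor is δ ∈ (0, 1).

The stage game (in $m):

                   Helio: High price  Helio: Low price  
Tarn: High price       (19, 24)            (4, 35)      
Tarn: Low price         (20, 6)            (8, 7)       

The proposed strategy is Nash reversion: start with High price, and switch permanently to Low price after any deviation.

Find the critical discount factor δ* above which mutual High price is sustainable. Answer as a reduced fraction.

11/28

Tarn's threshold: (20−19)/(20−8) = 1/12.
Helio's threshold: (35−24)/(35−7) = 11/28.
1/12 < 11/28, so Helio binds and δ* = 11/28.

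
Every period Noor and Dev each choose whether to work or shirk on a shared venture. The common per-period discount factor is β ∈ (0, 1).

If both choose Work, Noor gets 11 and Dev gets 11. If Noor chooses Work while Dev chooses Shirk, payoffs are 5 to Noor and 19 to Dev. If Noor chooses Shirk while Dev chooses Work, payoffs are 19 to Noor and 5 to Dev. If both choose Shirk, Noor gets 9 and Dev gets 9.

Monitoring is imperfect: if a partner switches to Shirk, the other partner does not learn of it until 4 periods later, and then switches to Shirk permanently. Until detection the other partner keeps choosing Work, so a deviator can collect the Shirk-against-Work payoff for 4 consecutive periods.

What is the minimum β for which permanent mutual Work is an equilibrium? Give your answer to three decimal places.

0.946

Deviating for the 4 undetected periods gains 19−11 = 8 per period over cooperation, then loses 11−9 = 2 per period forever once punishment starts.
Gain: 8(1 + β + … + β^3); loss: 2·β^4/(1−β).
No profitable deviation ⇔ 8(1−β^4) ≤ 2·β^4, i.e. β^4 ≥ 8/(8+2) = 4/5.
Hence β ≥ (4/5)^(1/4) ≈ 0.946.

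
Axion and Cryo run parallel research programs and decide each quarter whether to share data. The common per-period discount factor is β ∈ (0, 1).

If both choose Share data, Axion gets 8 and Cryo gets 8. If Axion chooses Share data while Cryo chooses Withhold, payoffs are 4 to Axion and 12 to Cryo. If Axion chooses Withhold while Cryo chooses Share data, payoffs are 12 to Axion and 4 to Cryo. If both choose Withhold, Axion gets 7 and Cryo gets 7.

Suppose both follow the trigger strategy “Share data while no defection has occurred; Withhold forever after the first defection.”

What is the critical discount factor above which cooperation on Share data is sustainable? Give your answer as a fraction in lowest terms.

One-period gain from deviating is 12 − 8 = 4. The loss is 8 − 7 = 1 in every subsequent period, with present value 1·β/(1−β).
Deviation is unprofitable when 1·β/(1−β) ≥ 4, i.e. β/(1−β) ≥ 4.
Equivalently β ≥ 4/(4+1) = 4/5.

4/5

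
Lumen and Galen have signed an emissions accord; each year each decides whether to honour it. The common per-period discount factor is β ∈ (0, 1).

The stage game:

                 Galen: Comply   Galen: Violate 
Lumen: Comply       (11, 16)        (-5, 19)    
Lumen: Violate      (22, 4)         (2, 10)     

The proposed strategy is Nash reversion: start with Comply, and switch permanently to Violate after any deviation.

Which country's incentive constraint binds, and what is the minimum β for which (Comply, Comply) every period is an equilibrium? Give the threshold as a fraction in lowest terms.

Lumen; β ≥ 11/20

Lumen's threshold: (22−11)/(22−2) = 11/20.
Galen's threshold: (19−16)/(19−10) = 1/3.
11/20 > 1/3, so Lumen binds and β* = 11/20.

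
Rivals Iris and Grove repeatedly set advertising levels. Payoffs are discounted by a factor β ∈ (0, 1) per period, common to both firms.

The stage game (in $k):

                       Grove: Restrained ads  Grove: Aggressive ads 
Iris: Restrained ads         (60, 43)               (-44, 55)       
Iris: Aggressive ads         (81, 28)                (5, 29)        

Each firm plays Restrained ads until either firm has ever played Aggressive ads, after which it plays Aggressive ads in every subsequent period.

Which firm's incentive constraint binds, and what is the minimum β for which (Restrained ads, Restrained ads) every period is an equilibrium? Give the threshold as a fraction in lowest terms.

Grove; β ≥ 6/13

Iris's threshold: (81−60)/(81−5) = 21/76.
Grove's threshold: (55−43)/(55−29) = 6/13.
21/76 < 6/13, so Grove binds and β* = 6/13.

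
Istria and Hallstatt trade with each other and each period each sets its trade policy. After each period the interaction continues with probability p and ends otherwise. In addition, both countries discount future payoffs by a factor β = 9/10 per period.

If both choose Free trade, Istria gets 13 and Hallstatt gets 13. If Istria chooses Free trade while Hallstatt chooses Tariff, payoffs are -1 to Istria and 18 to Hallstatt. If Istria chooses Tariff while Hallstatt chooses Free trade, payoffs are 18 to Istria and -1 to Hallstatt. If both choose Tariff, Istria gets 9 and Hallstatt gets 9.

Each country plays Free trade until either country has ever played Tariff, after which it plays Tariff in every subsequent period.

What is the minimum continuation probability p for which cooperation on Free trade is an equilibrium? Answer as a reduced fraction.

With continuation probability p and discount β, the effective per-period discount factor is βp.
Grim-trigger IC: βp ≥ (18−13)/(18−9) = 5/9.
So p ≥ (5/9)/(9/10) = 50/81.

50/81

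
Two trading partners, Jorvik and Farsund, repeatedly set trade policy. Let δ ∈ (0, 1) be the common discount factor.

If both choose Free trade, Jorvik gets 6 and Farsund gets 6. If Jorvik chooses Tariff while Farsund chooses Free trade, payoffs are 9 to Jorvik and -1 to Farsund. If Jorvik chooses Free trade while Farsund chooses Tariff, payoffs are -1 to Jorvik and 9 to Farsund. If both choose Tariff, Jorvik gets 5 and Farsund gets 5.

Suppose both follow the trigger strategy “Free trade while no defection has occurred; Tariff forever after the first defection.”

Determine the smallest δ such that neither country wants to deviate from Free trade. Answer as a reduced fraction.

3/4

Under grim trigger the critical discount factor is (T−C)/(T−P) with T = 9, C = 6, P = 5.
δ* = (9−6)/(9−5) = 3/4.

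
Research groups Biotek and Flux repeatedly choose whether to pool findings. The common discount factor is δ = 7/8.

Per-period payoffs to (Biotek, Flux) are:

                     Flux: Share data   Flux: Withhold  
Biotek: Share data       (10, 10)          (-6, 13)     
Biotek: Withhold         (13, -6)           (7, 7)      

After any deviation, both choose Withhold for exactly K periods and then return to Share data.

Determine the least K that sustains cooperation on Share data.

2

No profitable deviation requires (10−7)(δ+…+δ^K) ≥ 13−10, i.e. δ+…+δ^K ≥ 1 ≈ 1.0000.
With δ = 7/8, the partial sums are K=1: 0.8750, K=2: 1.6406.
K = 2 is the first length at which the sum reaches 1.0000.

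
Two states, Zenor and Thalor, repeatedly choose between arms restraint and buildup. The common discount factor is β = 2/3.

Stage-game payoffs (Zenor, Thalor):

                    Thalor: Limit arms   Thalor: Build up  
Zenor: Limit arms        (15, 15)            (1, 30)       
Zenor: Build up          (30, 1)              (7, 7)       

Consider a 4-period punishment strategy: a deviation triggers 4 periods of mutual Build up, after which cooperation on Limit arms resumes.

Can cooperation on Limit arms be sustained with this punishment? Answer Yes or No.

A one-shot deviation gives 30 now, then 7 for 4 periods, then back to 15.
Gain from deviating: (30−15) today; loss: (15−7) in each of the next 4 periods.
No-deviation condition: (15−7)(β+…+β^4) ≥ 30−15, i.e. β+…+β^4 ≥ 15/8.
At β = 2/3: β+…+β^4 = 1.6049 < 1.8750.
So cooperation is not sustainable.

No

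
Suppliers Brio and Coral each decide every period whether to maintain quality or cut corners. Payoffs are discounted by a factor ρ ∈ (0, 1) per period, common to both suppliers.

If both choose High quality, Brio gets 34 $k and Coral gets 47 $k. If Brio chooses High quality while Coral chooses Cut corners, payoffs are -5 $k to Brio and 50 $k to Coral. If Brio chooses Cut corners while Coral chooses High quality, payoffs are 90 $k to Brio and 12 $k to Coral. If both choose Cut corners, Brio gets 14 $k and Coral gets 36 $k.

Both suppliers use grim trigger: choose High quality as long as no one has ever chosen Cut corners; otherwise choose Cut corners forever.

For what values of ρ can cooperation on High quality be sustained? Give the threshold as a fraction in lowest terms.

Brio: cooperation gives 34 each period; deviation gives 90 once then 14 forever.
  34/(1−ρ) ≥ 90 + 14ρ/(1−ρ) ⇒ ρ ≥ 56/76 = 14/19.
Coral: cooperation gives 47 each period; deviation gives 50 once then 36 forever.
  ρ ≥ 3/14.
Both must hold, so the binding constraint is Brio's: ρ ≥ 14/19.

14/19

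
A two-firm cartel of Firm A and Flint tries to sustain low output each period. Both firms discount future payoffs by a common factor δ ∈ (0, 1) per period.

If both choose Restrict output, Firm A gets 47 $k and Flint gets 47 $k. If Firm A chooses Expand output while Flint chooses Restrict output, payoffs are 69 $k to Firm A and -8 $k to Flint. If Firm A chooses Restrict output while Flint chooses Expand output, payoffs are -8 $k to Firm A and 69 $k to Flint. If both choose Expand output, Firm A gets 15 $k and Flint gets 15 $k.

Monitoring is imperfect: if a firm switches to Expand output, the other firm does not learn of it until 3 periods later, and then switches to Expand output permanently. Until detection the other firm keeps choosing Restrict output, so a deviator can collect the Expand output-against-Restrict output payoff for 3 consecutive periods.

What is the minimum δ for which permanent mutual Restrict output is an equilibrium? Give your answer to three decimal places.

0.741

A deviator earns 69 for 3 periods, then 15 forever; cooperating earns 47 forever. Multiplying the IC by (1−δ):
47 ≥ 69(1−δ^3) + 15δ^3, so 54·δ^3 ≥ 22 and δ^3 ≥ 11/27.
δ ≥ (11/27)^(1/3) ≈ 0.741.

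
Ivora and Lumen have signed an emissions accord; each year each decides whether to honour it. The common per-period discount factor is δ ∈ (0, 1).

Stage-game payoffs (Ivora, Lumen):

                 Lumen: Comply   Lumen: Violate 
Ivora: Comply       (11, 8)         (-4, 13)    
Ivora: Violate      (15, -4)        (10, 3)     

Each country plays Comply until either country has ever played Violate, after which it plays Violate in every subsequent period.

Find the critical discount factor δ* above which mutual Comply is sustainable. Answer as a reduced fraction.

4/5

For Ivora: deviation gain 15−11 = 4, per-period punishment loss 11−10 = 1. IC gives δ ≥ 4/5.
For Lumen: gain 5, loss 5 per period, so δ ≥ 5/10 = 1/2.
The tighter constraint is Ivora's, so cooperation needs δ ≥ 4/5.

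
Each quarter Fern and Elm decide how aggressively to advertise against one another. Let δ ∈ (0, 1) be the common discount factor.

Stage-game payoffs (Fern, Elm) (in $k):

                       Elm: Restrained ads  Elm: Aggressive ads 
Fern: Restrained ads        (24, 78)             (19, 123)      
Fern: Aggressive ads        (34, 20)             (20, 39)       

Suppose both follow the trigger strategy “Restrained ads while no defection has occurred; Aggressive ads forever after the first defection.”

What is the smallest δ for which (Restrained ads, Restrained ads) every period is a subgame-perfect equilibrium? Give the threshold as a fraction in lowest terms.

Fern: cooperation gives 24 each period; deviation gives 34 once then 20 forever.
  24/(1−δ) ≥ 34 + 20δ/(1−δ) ⇒ δ ≥ 10/14 = 5/7.
Elm: cooperation gives 78 each period; deviation gives 123 once then 39 forever.
  δ ≥ 45/84 = 15/28.
Both must hold, so the binding constraint is Fern's: δ ≥ 5/7.

5/7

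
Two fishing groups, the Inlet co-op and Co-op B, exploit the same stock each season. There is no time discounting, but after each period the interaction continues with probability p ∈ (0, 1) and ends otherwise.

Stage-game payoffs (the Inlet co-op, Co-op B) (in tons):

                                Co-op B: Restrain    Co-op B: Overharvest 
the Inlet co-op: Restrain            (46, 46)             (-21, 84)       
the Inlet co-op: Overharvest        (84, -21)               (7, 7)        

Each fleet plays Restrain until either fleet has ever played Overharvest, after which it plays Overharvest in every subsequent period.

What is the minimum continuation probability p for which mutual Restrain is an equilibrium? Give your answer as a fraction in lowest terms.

With no time discounting, the continuation probability p plays the role of the discount factor.
Grim-trigger IC: 46/(1−p) ≥ 84 + 7p/(1−p) ⇒ p ≥ (84−46)/(84−7) = 38/77.

38/77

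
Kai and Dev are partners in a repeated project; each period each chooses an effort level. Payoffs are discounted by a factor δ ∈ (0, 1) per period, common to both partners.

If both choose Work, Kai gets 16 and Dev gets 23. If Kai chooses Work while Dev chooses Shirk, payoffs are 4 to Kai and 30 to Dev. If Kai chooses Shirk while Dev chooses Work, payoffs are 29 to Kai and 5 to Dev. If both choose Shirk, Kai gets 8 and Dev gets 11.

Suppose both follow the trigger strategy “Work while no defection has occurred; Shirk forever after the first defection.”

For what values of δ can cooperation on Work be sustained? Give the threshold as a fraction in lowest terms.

13/21

Kai's threshold: (29−16)/(29−8) = 13/21.
Dev's threshold: (30−23)/(30−11) = 7/19.
13/21 > 7/19, so Kai binds and δ* = 13/21.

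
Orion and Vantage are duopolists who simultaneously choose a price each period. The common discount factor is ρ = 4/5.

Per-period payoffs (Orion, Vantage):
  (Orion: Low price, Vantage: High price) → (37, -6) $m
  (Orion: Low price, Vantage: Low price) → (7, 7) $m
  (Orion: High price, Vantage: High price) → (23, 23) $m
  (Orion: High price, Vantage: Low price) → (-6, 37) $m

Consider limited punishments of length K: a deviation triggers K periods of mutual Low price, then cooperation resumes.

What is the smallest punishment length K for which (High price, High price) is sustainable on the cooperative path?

2

No profitable deviation requires (23−7)(ρ+…+ρ^K) ≥ 37−23, i.e. ρ+…+ρ^K ≥ 7/8 ≈ 0.8750.
With ρ = 4/5, the partial sums are K=1: 0.8000, K=2: 1.4400.
K = 2 is the first length at which the sum reaches 0.8750.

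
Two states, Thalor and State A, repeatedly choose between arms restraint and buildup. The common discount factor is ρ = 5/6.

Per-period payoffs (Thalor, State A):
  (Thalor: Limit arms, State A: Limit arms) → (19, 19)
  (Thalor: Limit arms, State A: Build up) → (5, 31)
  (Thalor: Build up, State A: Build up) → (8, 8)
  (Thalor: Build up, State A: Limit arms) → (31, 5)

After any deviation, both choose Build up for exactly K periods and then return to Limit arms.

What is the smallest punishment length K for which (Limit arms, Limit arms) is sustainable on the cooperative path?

2

Need Σ_{k=1}^{K} ρ^k ≥ (31−19)/(19−8) = 1.0909 at ρ = 5/6.
At K = 1 the sum is 0.8333 < 1.0909; at K = 2 it is 1.5278 ≥ 1.0909.
So the minimum punishment length is K = 2.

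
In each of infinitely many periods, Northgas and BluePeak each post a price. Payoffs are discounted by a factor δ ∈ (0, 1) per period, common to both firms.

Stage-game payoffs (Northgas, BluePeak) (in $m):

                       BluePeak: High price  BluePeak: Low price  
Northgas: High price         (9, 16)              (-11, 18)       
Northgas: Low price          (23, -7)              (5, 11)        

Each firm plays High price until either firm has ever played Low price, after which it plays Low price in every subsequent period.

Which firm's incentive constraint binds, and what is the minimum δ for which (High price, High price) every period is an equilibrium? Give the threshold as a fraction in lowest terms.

Northgas; δ ≥ 7/9

Northgas's threshold: (23−9)/(23−5) = 7/9.
BluePeak's threshold: (18−16)/(18−11) = 2/7.
7/9 > 2/7, so Northgas binds and δ* = 7/9.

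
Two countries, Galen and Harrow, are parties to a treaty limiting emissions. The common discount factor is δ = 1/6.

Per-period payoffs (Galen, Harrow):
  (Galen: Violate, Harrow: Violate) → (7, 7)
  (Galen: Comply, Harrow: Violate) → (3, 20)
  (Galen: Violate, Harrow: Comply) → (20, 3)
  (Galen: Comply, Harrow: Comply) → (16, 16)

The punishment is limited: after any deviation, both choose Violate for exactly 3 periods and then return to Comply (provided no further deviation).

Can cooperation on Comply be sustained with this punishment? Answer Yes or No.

No

IC: δ+…+δ^3 ≥ (20−16)/(16−7) = 4/9.
At δ = 1/6: partial sum = 0.1991 < 0.4444. Cooperation not sustainable.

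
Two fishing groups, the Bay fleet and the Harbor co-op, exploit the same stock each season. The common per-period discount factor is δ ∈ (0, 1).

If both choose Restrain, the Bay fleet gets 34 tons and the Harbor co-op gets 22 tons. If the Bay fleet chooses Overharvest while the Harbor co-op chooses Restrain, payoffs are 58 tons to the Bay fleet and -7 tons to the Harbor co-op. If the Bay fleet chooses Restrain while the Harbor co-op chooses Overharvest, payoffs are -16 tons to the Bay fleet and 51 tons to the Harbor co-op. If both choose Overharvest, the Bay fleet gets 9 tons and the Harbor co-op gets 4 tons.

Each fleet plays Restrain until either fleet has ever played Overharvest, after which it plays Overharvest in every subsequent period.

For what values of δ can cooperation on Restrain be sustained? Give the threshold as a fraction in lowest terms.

the Bay fleet: cooperation gives 34 each period; deviation gives 58 once then 9 forever.
  34/(1−δ) ≥ 58 + 9δ/(1−δ) ⇒ δ ≥ 24/49.
the Harbor co-op: cooperation gives 22 each period; deviation gives 51 once then 4 forever.
  δ ≥ 29/47.
Both must hold, so the binding constraint is the Harbor co-op's: δ ≥ 29/47.

29/47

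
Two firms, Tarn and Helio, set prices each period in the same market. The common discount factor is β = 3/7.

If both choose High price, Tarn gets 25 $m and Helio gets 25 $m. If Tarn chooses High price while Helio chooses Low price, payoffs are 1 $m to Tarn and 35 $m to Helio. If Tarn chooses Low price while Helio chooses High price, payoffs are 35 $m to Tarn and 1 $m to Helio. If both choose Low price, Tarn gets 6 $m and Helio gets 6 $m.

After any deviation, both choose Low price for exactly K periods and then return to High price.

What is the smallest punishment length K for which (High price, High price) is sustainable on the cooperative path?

2

No profitable deviation requires (25−6)(β+…+β^K) ≥ 35−25, i.e. β+…+β^K ≥ 10/19 ≈ 0.5263.
With β = 3/7, the partial sums are K=1: 0.4286, K=2: 0.6122.
K = 2 is the first length at which the sum reaches 0.5263.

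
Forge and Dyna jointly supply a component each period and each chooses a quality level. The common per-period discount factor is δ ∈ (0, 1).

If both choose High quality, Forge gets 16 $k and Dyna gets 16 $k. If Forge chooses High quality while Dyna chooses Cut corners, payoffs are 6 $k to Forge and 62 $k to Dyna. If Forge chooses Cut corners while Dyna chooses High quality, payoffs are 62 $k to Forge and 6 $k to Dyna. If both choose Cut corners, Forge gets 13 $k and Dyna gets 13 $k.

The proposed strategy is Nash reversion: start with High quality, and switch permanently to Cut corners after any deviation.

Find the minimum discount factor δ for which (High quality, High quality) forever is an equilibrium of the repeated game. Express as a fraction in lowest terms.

Cooperation forever yields 16 each period: 16/(1−δ).
Deviating yields 62 once, then 13 forever: 62 + 13δ/(1−δ).
No profitable deviation requires 16/(1−δ) ≥ 62 + 13δ/(1−δ).
Multiplying by (1−δ): 16 ≥ 62(1−δ) + 13δ = 62 − 49δ.
So 49δ ≥ 46, i.e. δ ≥ 46/49.

46/49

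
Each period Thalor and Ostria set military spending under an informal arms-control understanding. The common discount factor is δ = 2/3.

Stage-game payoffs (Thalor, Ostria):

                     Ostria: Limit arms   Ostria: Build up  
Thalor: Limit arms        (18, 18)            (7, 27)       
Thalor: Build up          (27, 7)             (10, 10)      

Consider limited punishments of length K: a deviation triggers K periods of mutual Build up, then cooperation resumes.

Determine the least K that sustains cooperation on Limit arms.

IC: δ(1−δ^K)/(1−δ) ≥ (27−18)/(18−10) = 9/8.
With δ = 2/3: need 1 − δ^K ≥ 9/8·(1−2/3)/(2/3), i.e. δ^K ≤ 0.4375.
Since (2/3)^2 = 0.4444 and (2/3)^3 = 0.2963, the smallest such K is 3.

3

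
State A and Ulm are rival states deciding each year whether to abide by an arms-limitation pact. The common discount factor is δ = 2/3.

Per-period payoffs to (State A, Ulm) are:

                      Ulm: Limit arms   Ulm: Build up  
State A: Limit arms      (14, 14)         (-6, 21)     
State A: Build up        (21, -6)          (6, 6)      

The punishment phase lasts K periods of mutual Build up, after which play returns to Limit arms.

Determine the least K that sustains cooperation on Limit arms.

2

IC: δ(1−δ^K)/(1−δ) ≥ (21−14)/(14−6) = 7/8.
With δ = 2/3: need 1 − δ^K ≥ 7/8·(1−2/3)/(2/3), i.e. δ^K ≤ 0.5625.
Since (2/3)^1 = 0.6667 and (2/3)^2 = 0.4444, the smallest such K is 2.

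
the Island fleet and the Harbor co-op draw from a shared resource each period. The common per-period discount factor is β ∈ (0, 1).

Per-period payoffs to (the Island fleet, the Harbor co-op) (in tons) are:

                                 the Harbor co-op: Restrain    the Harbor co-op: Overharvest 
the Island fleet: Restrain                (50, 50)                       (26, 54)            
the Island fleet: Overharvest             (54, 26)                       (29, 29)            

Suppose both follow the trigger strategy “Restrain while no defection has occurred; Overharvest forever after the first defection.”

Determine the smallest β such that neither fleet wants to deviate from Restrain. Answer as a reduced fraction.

Under grim trigger the critical discount factor is (T−C)/(T−P) with T = 54, C = 50, P = 29.
β* = (54−50)/(54−29) = 4/25.

4/25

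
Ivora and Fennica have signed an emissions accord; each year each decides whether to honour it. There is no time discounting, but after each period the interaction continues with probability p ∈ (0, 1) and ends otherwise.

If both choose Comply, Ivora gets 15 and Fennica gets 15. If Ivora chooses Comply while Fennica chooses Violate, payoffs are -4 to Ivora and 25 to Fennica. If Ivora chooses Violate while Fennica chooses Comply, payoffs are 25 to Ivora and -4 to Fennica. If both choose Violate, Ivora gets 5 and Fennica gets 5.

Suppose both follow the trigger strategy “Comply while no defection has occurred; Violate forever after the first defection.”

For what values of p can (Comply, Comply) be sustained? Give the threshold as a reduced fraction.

With no time discounting, the continuation probability p plays the role of the discount factor.
Grim-trigger IC: 15/(1−p) ≥ 25 + 5p/(1−p) ⇒ p ≥ (25−15)/(25−5) = 1/2.

1/2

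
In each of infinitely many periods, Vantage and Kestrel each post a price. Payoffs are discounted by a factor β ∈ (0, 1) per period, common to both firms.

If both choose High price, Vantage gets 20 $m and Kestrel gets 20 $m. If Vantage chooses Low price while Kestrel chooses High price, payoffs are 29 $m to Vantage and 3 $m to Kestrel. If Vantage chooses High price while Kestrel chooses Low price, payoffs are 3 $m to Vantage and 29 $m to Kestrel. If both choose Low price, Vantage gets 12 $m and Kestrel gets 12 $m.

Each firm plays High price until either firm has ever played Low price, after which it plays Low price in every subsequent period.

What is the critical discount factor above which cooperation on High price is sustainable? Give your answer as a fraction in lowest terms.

Cooperation forever yields 20 each period: 20/(1−β).
Deviating yields 29 once, then 12 forever: 29 + 12β/(1−β).
No profitable deviation requires 20/(1−β) ≥ 29 + 12β/(1−β).
Multiplying by (1−β): 20 ≥ 29(1−β) + 12β = 29 − 17β.
So 17β ≥ 9, i.e. β ≥ 9/17.

9/17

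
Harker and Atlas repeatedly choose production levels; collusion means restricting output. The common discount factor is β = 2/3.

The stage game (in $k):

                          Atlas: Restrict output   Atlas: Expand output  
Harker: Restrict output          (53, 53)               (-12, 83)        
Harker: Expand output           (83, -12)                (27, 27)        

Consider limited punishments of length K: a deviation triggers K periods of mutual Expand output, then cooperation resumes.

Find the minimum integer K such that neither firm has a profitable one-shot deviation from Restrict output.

3

No profitable deviation requires (53−27)(β+…+β^K) ≥ 83−53, i.e. β+…+β^K ≥ 15/13 ≈ 1.1538.
With β = 2/3, the partial sums are K=1: 0.6667, K=2: 1.1111, K=3: 1.4074.
K = 3 is the first length at which the sum reaches 1.1538.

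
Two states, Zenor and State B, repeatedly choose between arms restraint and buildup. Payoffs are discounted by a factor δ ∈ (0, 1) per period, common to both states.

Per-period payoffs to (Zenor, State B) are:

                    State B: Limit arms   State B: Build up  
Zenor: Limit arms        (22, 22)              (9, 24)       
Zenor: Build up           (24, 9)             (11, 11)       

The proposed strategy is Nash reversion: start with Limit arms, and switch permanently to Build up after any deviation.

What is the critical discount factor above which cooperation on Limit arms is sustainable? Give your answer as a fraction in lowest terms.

Under grim trigger the critical discount factor is (T−C)/(T−P) with T = 24, C = 22, P = 11.
δ* = (24−22)/(24−11) = 2/13.

2/13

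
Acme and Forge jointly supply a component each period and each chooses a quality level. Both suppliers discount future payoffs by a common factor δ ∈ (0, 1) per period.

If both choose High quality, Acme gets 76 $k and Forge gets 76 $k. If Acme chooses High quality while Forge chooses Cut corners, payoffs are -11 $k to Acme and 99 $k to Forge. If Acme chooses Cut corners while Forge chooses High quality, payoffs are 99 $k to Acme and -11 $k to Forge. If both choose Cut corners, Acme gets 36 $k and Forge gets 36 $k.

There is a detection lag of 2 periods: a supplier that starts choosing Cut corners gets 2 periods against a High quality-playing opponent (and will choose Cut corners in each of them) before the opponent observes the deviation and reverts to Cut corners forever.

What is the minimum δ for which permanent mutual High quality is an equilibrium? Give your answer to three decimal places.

0.604

The best deviation is to choose Cut corners for all 2 undetected periods, earning 99 each, then 36 forever once detected.
Deviation value: 99(1−δ^2)/(1−δ) + 36δ^2/(1−δ); cooperation value: 76/(1−δ).
IC: 76 ≥ 99(1−δ^2) + 36δ^2 = 99 − 63δ^2.
So δ^2 ≥ 23/63, giving δ ≥ (23/63)^(1/2) ≈ 0.604.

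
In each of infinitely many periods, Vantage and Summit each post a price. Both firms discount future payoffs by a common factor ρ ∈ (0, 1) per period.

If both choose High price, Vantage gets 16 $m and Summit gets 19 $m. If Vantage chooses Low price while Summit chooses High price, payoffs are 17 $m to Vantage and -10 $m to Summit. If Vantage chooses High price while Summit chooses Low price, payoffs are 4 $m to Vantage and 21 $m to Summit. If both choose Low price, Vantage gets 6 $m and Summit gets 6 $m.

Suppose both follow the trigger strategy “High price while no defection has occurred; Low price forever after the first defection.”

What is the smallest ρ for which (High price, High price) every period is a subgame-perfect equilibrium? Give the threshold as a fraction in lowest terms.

2/15

Vantage's threshold: (17−16)/(17−6) = 1/11.
Summit's threshold: (21−19)/(21−6) = 2/15.
1/11 < 2/15, so Summit binds and ρ* = 2/15.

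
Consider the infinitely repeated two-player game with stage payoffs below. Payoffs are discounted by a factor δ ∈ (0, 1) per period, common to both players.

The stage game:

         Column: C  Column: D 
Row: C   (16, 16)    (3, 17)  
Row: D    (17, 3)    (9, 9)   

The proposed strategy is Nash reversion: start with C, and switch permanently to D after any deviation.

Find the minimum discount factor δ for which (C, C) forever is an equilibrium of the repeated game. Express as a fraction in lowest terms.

1/8

16/(1−δ) ≥ 17 + 9δ/(1−δ)
16 ≥ 17 − 8δ
δ ≥ 1/8.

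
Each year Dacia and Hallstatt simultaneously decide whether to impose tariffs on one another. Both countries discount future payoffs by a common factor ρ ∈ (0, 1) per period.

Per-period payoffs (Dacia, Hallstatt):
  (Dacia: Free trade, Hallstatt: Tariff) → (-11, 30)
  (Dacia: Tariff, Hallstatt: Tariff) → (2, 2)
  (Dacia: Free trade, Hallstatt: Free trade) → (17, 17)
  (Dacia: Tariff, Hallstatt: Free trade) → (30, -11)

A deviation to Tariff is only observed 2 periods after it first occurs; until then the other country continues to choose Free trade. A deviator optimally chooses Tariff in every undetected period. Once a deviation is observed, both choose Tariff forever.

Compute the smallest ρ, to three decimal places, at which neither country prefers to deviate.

A deviator earns 30 for 2 periods, then 2 forever; cooperating earns 17 forever. Multiplying the IC by (1−ρ):
17 ≥ 30(1−ρ^2) + 2ρ^2, so 28·ρ^2 ≥ 13 and ρ^2 ≥ 13/28.
ρ ≥ (13/28)^(1/2) ≈ 0.681.

0.681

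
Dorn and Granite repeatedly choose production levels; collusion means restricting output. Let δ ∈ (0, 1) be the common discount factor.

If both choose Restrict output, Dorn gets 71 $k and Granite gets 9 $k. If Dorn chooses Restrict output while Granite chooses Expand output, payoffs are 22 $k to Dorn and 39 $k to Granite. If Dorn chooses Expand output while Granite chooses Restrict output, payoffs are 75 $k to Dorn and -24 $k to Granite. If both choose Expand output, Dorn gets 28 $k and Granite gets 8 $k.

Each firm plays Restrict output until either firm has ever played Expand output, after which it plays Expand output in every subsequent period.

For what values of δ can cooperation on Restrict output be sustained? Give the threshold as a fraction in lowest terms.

30/31

Dorn: cooperation gives 71 each period; deviation gives 75 once then 28 forever.
  71/(1−δ) ≥ 75 + 28δ/(1−δ) ⇒ δ ≥ 4/47.
Granite: cooperation gives 9 each period; deviation gives 39 once then 8 forever.
  δ ≥ 30/31.
Both must hold, so the binding constraint is Granite's: δ ≥ 30/31.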